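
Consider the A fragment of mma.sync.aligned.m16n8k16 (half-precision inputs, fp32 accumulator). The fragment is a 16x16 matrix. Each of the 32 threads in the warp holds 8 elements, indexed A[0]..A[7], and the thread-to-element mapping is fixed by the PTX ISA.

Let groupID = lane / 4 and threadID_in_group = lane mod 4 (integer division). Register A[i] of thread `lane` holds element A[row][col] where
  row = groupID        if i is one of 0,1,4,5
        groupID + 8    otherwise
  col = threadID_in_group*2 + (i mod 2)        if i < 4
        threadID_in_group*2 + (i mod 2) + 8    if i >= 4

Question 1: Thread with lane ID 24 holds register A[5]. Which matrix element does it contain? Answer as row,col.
lane 24: G=6 (24/4), T=0 (24%4)
i=5: r=6+0=6, c=0*2+1+8=9

6,9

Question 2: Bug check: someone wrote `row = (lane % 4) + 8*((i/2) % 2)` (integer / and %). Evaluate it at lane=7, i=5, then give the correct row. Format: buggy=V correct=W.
buggy=3 correct=1

`(lane % 4) + 8*((i/2) % 2)`[7,5]->3
7: gid=1,tid=3
[5] (1+0,3*2+1+8) = (1,15)
row: 3 vs 1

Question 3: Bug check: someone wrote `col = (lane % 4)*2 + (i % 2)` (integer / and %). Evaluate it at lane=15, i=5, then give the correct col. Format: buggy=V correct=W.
`(lane % 4)*2 + (i % 2)`[15,5]->7
lane 15: g=3 (15/4), t=3 (15%4)
i=5: r=3+0=3, c=3*2+1+8=15
col: 7 vs 15

buggy=7 correct=15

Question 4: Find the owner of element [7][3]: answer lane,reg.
29,1

r=7⇒gr=7,Rb=0  c=3⇒Cb=0,th=1,odd=1
L=7*4+1=29  i=0*4+0*2+1=1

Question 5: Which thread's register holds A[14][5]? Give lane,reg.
26,3

r=14→G=6,rhi=1  c=5→chi=0,T=2,p=1
L=6*4+2=26  i=0*4+1*2+1=3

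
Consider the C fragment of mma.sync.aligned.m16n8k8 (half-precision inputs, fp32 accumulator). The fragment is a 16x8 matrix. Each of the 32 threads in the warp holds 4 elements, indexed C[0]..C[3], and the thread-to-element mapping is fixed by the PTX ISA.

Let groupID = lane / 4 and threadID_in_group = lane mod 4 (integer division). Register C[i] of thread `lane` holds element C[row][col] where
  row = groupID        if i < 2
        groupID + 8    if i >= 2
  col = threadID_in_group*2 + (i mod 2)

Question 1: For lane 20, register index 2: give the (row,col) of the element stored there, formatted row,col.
13,0

20: gid=5,tid=0
[2] (5+8,0*2+0) = (13,0)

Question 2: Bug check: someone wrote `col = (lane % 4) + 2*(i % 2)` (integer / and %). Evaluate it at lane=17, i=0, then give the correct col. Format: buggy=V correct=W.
`(lane % 4) + 2*(i % 2)`[17,0]->1
lane 17: g=4 (17/4), t=1 (17%4)
i=0: r=4+0=4, c=1*2+0=2
col: 1 vs 2

buggy=1 correct=2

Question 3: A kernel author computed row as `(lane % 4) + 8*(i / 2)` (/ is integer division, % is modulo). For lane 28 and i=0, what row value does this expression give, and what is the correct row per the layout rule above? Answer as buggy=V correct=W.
`(lane % 4) + 8*(i / 2)`[28,0]->0
L=28->gid=28>>2=7, tid=28&3=0
[0]->row 7+0=7  col 0·2+0=0
row: 0 vs 7

buggy=0 correct=7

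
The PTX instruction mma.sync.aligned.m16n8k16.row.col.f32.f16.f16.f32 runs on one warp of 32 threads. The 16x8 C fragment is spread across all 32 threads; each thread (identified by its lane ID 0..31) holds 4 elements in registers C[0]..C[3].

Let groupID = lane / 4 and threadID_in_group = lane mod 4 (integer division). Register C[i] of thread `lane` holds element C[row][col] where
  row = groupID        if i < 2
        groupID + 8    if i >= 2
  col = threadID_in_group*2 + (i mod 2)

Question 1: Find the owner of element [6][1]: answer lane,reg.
24,1

r: 6->gid=6,r8=0  c: 1->tid=0,i&1=1
L=6*4+0=24  i=0*2+1=1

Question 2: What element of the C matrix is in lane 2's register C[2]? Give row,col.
lane 2: grp=0 (2/4), tig=2 (2%4)
i=2: r=0+8=8, c=2*2+0=4

8,4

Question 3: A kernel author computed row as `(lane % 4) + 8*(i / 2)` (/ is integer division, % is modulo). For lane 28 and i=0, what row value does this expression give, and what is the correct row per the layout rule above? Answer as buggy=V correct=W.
buggy=0 correct=7

`(lane % 4) + 8*(i / 2)`[28,0]->0
lane 28: gid=7 (28/4), tid=0 (28%4)
i=0: r=7+0=7, c=0*2+0=0
row: 0 vs 7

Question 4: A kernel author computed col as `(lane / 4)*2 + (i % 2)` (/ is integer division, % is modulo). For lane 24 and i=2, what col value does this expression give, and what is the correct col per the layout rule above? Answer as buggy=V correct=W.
`(lane / 4)*2 + (i % 2)`[24,2]->12
lane 24->24/4=6, 24 mod 4=0
i=2  r:6+8->14  c:2·0+0->0
col: 12 vs 0

buggy=12 correct=0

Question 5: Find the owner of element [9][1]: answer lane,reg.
4,3

r=9->g=1,rb=1  c=1->t=0,b0=1
L=1*4+0=4  i=1*2+1=3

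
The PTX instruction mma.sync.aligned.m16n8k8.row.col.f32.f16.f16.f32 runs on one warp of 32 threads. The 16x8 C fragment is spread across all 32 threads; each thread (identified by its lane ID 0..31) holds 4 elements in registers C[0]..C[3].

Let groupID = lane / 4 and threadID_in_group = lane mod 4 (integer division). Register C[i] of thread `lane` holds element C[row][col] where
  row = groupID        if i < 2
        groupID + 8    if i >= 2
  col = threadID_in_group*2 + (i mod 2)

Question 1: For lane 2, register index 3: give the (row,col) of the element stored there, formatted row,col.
8,5

lane 2→2/4=0, 2 mod 4=2
i=3  r:0+8→8  c:2·2+1→5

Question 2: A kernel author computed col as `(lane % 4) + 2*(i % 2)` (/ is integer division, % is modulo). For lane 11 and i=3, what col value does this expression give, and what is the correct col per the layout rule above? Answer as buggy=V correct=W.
`(lane % 4) + 2*(i % 2)`[11,3]→5
lane 11: G=2 (11/4), T=3 (11%4)
i=3: r=2+8=10, c=3*2+1=7
col: 5 vs 7

buggy=5 correct=7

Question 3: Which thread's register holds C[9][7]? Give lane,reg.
r=9->g=1,rb=1  c=7->t=3,b0=1
L=1*4+3=7  i=1*2+1=3

7,3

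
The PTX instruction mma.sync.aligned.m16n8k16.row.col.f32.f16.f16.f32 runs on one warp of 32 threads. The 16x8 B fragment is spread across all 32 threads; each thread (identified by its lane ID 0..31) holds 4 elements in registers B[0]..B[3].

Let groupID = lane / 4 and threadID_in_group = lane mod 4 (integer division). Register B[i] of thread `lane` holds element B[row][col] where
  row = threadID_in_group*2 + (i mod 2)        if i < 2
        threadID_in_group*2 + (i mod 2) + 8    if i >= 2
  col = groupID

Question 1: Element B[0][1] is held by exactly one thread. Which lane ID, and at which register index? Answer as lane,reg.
c=1→G=1  r=0→rhi=0,T=0,p=0
L=1*4+0=4  i=0*2+0=0

4,0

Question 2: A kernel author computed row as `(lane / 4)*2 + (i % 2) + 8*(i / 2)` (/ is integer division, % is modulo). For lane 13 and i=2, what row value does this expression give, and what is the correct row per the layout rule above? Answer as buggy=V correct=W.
`(lane / 4)*2 + (i % 2) + 8*(i / 2)`[13,2]⇒14
lane 13⇒13/4=3, 13 mod 4=1
i=2  r:2·1+0+8⇒10  c:3
row: 14 vs 10

buggy=14 correct=10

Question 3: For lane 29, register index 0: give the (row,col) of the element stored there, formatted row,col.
29: g=7,t=1
[0] (1*2+0+0,7) = (2,7)

2,7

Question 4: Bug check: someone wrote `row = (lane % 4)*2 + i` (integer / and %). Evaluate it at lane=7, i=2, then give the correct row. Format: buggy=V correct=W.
`(lane % 4)*2 + i`[7,2]→8
L=7→G=7>>2=1, T=7&3=3
[2]→row 3·2+0+8=14  col G=1
row: 8 vs 14

buggy=8 correct=14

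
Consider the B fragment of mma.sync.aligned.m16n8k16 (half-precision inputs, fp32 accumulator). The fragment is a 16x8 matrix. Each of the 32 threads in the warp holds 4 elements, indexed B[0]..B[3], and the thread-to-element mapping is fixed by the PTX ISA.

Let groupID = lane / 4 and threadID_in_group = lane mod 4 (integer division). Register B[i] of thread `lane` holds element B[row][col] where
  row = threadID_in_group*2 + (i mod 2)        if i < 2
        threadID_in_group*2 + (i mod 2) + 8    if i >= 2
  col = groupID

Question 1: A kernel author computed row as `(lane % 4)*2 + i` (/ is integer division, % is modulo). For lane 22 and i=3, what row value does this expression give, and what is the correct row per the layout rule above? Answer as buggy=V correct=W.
`(lane % 4)*2 + i`[22,3]→7
L=22→G=22>>2=5, T=22&3=2
[3]→row 2·2+1+8=13  col G=5
row: 7 vs 13

buggy=7 correct=13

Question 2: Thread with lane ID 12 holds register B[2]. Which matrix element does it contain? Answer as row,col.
8,3

L=12⇒gr=12>>2=3, th=12&3=0
[2]⇒row 0·2+0+8=8  col gr=3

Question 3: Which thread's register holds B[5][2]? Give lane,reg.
10,1

c=2⇒gr=2  r=5⇒Rb=0,th=2,odd=1
L=2*4+2=10  i=0*2+1=1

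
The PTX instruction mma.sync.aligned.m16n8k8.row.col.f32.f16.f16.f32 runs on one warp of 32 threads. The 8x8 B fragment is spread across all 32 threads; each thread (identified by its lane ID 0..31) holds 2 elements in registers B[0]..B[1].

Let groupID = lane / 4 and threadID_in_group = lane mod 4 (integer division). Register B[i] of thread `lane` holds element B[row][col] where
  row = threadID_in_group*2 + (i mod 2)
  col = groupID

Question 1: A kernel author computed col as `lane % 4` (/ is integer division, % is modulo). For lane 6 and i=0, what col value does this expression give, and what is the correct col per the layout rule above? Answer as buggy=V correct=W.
buggy=2 correct=1

`lane % 4`[6,0]->2
lane 6: gid=1 (6/4), tid=2 (6%4)
i=0: r=2*2+0=4, c=gid=1
col: 2 vs 1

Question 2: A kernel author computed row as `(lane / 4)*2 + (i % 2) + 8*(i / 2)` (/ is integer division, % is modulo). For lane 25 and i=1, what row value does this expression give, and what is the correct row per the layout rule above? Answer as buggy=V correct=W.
buggy=13 correct=3

`(lane / 4)*2 + (i % 2) + 8*(i / 2)`[25,1]→13
25: G=6,T=1
[1] (1*2+1,6) = (3,6)
row: 13 vs 3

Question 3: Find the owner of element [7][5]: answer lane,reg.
c=5⇒gr=5  r=7⇒th=3,odd=1
L=5*4+3=23  i=1=1

23,1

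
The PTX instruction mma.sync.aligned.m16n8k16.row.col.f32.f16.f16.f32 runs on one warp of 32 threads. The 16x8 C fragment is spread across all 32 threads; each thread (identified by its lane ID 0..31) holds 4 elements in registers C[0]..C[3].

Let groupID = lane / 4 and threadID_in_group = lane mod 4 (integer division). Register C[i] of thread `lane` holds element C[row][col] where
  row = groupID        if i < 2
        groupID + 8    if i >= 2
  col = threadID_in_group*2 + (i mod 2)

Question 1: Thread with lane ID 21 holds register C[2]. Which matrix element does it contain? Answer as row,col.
13,2

lane 21→21/4=5, 21 mod 4=1
i=2  r:5+8→13  c:2·1+0→2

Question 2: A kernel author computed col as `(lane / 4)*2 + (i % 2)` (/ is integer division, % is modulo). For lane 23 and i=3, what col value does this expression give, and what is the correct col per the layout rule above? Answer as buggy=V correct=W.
`(lane / 4)*2 + (i % 2)`[23,3]->11
23: gid=5,tid=3
[3] (5+8,3*2+1) = (13,7)
col: 11 vs 7

buggy=11 correct=7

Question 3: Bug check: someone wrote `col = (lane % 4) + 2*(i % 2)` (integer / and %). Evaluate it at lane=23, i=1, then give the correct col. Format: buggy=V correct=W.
`(lane % 4) + 2*(i % 2)`[23,1]=>5
23: grp=5,tig=3
[1] (5+0,3*2+1) = (5,7)
col: 5 vs 7

buggy=5 correct=7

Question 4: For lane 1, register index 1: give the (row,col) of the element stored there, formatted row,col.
0,3

1: g=0,t=1
[1] (0+0,1*2+1) = (0,3)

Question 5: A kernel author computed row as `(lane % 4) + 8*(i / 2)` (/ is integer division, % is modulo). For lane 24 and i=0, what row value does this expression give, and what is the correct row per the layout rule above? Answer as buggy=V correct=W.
buggy=0 correct=6

`(lane % 4) + 8*(i / 2)`[24,0]->0
24: gid=6,tid=0
[0] (6+0,0*2+0) = (6,0)
row: 0 vs 6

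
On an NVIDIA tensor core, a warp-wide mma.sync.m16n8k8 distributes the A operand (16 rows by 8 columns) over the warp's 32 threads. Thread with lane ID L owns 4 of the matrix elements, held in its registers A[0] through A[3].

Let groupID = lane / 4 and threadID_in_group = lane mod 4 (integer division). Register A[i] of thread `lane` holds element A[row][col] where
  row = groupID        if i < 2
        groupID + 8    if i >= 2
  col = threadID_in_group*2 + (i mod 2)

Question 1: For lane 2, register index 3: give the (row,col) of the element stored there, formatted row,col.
L=2->g=2>>2=0, t=2&3=2
[3]->row 0+8=8  col 2·2+1=5

8,5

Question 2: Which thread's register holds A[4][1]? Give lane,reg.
r=4⇒gr=4,Rb=0  c=1⇒th=0,odd=1
L=4*4+0=16  i=0*2+1=1

16,1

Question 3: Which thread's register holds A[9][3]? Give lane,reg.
5,3

r:9=>grp=1,rB=1  c:3=>tig=1,lo=1
L=1*4+1=5  i=1*2+1=3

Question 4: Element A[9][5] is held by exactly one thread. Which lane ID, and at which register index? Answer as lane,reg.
r=9->g=1,rb=1  c=5->t=2,b0=1
L=1*4+2=6  i=1*2+1=3

6,3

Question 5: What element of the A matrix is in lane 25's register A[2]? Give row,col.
14,2

lane 25: G=6 (25/4), T=1 (25%4)
i=2: r=6+8=14, c=1*2+0=2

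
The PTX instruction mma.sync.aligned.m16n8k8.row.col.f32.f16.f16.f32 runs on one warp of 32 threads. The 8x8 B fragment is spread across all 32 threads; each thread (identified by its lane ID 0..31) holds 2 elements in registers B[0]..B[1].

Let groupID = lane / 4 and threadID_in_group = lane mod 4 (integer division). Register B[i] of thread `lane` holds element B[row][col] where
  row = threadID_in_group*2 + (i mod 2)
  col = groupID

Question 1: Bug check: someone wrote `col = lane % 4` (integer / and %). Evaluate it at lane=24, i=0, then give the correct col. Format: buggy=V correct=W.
buggy=0 correct=6

`lane % 4`[24,0]→0
lane 24: G=6 (24/4), T=0 (24%4)
i=0: r=0*2+0=0, c=G=6
col: 0 vs 6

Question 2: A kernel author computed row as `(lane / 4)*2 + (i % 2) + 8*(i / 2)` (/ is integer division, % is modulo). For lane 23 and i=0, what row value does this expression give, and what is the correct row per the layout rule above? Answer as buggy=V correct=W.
`(lane / 4)*2 + (i % 2) + 8*(i / 2)`[23,0]->10
L=23->gid=23>>2=5, tid=23&3=3
[0]->row 3·2+0=6  col gid=5
row: 10 vs 6

buggy=10 correct=6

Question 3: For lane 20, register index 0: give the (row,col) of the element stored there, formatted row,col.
L=20->gid=20>>2=5, tid=20&3=0
[0]->row 0·2+0=0  col gid=5

0,5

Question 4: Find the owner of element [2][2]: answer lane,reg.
c: 2->gid=2  r: 2->tid=1,i&1=0
L=2*4+1=9  i=0=0

9,0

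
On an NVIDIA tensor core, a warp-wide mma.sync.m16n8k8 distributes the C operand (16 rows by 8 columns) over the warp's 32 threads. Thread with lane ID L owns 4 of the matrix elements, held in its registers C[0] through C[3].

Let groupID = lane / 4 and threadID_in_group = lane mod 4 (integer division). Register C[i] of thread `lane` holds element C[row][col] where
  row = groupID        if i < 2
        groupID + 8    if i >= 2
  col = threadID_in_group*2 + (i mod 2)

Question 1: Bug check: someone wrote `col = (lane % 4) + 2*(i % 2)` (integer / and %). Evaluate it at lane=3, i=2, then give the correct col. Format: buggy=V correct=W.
`(lane % 4) + 2*(i % 2)`[3,2]=>3
lane 3=>3/4=0, 3 mod 4=3
i=2  r:0+8=>8  c:2·3+0=>6
col: 3 vs 6

buggy=3 correct=6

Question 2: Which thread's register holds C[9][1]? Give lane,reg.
r: 9->gid=1,r8=1  c: 1->tid=0,i&1=1
L=1*4+0=4  i=1*2+1=3

4,3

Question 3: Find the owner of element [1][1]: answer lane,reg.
4,1

r=1⇒gr=1,Rb=0  c=1⇒th=0,odd=1
L=1*4+0=4  i=0*2+1=1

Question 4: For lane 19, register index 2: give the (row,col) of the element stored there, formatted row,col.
L=19->gid=19>>2=4, tid=19&3=3
[2]->row 4+8=12  col 3·2+0=6

12,6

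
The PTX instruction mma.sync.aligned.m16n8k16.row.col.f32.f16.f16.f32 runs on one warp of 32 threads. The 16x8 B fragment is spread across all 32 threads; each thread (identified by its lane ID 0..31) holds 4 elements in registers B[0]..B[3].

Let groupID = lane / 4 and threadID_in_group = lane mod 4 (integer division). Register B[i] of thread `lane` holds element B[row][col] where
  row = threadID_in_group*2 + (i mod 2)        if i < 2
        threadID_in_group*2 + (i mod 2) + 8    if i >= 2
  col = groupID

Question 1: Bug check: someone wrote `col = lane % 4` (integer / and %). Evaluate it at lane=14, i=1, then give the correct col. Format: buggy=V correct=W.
`lane % 4`[14,1]→2
L=14→G=14>>2=3, T=14&3=2
[1]→row 2·2+1+0=5  col G=3
col: 2 vs 3

buggy=2 correct=3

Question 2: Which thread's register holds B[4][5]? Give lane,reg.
c: 5->gid=5  r: 4->r8=0,tid=2,i&1=0
L=5*4+2=22  i=0*2+0=0

22,0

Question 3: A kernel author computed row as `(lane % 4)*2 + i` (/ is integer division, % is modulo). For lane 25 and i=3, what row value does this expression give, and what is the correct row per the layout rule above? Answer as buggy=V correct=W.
buggy=5 correct=11

`(lane % 4)*2 + i`[25,3]=>5
lane 25=>25/4=6, 25 mod 4=1
i=3  r:2·1+1+8=>11  c:6
row: 5 vs 11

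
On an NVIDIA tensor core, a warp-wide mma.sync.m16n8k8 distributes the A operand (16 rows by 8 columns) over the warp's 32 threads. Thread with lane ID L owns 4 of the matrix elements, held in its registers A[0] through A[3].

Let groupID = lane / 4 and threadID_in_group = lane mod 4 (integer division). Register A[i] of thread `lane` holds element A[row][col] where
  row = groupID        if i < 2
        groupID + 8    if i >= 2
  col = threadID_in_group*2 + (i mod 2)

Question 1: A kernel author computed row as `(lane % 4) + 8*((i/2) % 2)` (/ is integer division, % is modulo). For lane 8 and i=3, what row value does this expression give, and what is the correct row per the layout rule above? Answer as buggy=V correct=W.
`(lane % 4) + 8*((i/2) % 2)`[8,3]->8
lane 8->8/4=2, 8 mod 4=0
i=3  r:2+8->10  c:2·0+1->1
row: 8 vs 10

buggy=8 correct=10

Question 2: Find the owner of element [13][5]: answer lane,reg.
r=13⇒gr=5,Rb=1  c=5⇒th=2,odd=1
L=5*4+2=22  i=1*2+1=3

22,3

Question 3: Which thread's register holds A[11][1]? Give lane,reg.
12,3

r:11=>grp=3,rB=1  c:1=>tig=0,lo=1
L=3*4+0=12  i=1*2+1=3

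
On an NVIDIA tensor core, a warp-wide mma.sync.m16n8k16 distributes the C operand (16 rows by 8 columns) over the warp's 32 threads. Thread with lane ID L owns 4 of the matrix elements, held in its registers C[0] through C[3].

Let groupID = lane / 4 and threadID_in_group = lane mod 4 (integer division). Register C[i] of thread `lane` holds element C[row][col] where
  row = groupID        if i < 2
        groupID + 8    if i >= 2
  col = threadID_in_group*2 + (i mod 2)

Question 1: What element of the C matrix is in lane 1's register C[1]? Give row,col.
0,3

lane 1->1/4=0, 1 mod 4=1
i=1  r:0+0->0  c:2·1+1->3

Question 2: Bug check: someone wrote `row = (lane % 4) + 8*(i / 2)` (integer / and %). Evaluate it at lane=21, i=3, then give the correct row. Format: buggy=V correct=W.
`(lane % 4) + 8*(i / 2)`[21,3]->9
21: g=5,t=1
[3] (5+8,1*2+1) = (13,3)
row: 9 vs 13

buggy=9 correct=13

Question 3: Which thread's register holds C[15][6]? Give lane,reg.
r=15->g=7,rb=1  c=6->t=3,b0=0
L=7*4+3=31  i=1*2+0=2

31,2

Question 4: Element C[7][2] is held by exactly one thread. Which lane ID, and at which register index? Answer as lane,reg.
r=7->g=7,rb=0  c=2->t=1,b0=0
L=7*4+1=29  i=0*2+0=0

29,0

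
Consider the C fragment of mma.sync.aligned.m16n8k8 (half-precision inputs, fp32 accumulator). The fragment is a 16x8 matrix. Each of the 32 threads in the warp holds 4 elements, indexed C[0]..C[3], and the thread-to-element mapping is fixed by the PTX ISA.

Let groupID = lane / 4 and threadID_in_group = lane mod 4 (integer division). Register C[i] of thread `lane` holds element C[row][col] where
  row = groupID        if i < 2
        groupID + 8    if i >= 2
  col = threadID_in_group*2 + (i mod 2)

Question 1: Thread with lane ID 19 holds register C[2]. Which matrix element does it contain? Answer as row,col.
12,6

lane 19: gid=4 (19/4), tid=3 (19%4)
i=2: r=4+8=12, c=3*2+0=6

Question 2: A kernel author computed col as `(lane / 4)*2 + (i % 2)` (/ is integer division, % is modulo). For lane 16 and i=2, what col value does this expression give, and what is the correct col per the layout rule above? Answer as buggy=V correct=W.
`(lane / 4)*2 + (i % 2)`[16,2]->8
lane 16->16/4=4, 16 mod 4=0
i=2  r:4+8->12  c:2·0+0->0
col: 8 vs 0

buggy=8 correct=0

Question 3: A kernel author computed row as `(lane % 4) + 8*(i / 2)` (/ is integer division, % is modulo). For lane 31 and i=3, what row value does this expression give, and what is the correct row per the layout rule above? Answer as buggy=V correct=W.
buggy=11 correct=15

`(lane % 4) + 8*(i / 2)`[31,3]=>11
31: grp=7,tig=3
[3] (7+8,3*2+1) = (15,7)
row: 11 vs 15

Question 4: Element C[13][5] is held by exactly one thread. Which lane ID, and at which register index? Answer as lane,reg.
22,3

r=13→G=5,rhi=1  c=5→T=2,p=1
L=5*4+2=22  i=1*2+1=3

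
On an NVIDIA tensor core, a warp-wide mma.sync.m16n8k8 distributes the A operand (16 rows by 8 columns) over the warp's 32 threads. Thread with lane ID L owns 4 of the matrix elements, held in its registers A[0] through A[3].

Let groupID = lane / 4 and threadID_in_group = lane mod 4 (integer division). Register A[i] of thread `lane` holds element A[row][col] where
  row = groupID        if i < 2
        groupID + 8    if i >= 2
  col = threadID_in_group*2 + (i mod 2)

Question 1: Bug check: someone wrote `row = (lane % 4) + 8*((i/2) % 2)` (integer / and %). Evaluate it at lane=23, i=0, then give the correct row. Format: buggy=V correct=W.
buggy=3 correct=5

`(lane % 4) + 8*((i/2) % 2)`[23,0]->3
23: g=5,t=3
[0] (5+0,3*2+0) = (5,6)
row: 3 vs 5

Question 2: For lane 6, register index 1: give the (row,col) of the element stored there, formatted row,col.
1,5

6: g=1,t=2
[1] (1+0,2*2+1) = (1,5)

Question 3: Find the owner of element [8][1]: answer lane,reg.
r: 8->gid=0,r8=1  c: 1->tid=0,i&1=1
L=0*4+0=0  i=1*2+1=3

0,3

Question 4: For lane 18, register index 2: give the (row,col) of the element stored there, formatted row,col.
12,4

L=18->g=18>>2=4, t=18&3=2
[2]->row 4+8=12  col 2·2+0=4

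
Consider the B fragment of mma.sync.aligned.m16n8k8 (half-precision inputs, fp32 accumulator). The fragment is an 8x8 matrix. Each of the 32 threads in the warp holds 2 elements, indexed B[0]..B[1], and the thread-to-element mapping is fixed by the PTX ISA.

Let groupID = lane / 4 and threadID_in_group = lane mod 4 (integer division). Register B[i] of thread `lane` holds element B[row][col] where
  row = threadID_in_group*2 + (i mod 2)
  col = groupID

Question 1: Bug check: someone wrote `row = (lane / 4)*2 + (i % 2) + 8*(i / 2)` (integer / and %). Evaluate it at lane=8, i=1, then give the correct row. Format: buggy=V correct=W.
buggy=5 correct=1

`(lane / 4)*2 + (i % 2) + 8*(i / 2)`[8,1]=>5
lane 8=>8/4=2, 8 mod 4=0
i=1  r:2·0+1=>1  c:2
row: 5 vs 1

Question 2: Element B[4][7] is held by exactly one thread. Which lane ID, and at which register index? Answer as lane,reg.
30,0

c=7⇒gr=7  r=4⇒th=2,odd=0
L=7*4+2=30  i=0=0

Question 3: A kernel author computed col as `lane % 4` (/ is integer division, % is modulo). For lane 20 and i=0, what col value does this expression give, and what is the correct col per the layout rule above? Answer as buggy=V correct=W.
buggy=0 correct=5

`lane % 4`[20,0]⇒0
20: gr=5,th=0
[0] (0*2+0,5) = (0,5)
col: 0 vs 5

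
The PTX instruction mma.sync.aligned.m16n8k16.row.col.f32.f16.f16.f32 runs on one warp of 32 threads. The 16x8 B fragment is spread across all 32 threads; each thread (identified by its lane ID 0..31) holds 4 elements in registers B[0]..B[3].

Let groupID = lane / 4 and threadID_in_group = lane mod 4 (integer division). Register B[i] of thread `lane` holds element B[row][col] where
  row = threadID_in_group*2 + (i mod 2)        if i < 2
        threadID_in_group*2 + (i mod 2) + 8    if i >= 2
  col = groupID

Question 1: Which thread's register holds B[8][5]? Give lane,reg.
20,2

c=5->g=5  r=8->rb=1,t=0,b0=0
L=5*4+0=20  i=1*2+0=2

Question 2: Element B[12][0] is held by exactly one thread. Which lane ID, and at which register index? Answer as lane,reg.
c=0->g=0  r=12->rb=1,t=2,b0=0
L=0*4+2=2  i=1*2+0=2

2,2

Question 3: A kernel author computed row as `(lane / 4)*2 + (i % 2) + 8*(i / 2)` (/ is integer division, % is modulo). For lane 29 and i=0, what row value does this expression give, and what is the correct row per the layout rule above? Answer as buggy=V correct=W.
buggy=14 correct=2

`(lane / 4)*2 + (i % 2) + 8*(i / 2)`[29,0]->14
29: gid=7,tid=1
[0] (1*2+0+0,7) = (2,7)
row: 14 vs 2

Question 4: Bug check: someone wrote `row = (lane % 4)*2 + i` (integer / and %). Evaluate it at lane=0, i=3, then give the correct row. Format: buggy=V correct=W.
buggy=3 correct=9

`(lane % 4)*2 + i`[0,3]⇒3
lane 0: gr=0 (0/4), th=0 (0%4)
i=3: r=0*2+1+8=9, c=gr=0
row: 3 vs 9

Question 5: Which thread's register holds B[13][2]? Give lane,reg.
c=2⇒gr=2  r=13⇒Rb=1,th=2,odd=1
L=2*4+2=10  i=1*2+1=3

10,3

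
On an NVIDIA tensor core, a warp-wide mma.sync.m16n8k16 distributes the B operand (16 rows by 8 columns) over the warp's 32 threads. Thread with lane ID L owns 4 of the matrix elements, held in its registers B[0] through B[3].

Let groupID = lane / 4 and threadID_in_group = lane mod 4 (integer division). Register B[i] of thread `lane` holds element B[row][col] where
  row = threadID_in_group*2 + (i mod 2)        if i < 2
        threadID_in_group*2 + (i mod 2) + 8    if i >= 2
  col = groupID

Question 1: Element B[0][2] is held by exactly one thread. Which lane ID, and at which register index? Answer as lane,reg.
8,0

c=2->g=2  r=0->rb=0,t=0,b0=0
L=2*4+0=8  i=0*2+0=0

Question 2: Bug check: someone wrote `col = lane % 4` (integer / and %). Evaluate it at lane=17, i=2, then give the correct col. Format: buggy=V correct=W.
buggy=1 correct=4

`lane % 4`[17,2]->1
lane 17->17/4=4, 17 mod 4=1
i=2  r:2·1+0+8->10  c:4
col: 1 vs 4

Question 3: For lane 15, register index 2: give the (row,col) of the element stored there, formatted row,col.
lane 15: gid=3 (15/4), tid=3 (15%4)
i=2: r=3*2+0+8=14, c=gid=3

14,3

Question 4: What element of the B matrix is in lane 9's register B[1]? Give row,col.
3,2

lane 9: g=2 (9/4), t=1 (9%4)
i=1: r=1*2+1+0=3, c=g=2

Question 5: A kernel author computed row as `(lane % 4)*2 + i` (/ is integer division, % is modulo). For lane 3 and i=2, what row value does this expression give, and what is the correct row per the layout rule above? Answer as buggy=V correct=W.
buggy=8 correct=14

`(lane % 4)*2 + i`[3,2]=>8
lane 3: grp=0 (3/4), tig=3 (3%4)
i=2: r=3*2+0+8=14, c=grp=0
row: 8 vs 14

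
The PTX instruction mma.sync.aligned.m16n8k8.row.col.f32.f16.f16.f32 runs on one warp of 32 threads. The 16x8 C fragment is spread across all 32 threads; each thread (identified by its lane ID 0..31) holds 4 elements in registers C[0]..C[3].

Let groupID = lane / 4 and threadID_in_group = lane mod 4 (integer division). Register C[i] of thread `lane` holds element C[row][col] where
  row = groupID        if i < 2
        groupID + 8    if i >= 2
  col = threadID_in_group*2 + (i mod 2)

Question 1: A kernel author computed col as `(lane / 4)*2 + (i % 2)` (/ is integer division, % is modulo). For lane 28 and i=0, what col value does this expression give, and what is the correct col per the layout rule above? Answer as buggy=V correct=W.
buggy=14 correct=0

`(lane / 4)*2 + (i % 2)`[28,0]⇒14
lane 28⇒28/4=7, 28 mod 4=0
i=0  r:7+0⇒7  c:2·0+0⇒0
col: 14 vs 0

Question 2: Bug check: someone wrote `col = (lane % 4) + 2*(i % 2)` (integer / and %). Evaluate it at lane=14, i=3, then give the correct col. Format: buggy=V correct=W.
`(lane % 4) + 2*(i % 2)`[14,3]->4
lane 14: gid=3 (14/4), tid=2 (14%4)
i=3: r=3+8=11, c=2*2+1=5
col: 4 vs 5

buggy=4 correct=5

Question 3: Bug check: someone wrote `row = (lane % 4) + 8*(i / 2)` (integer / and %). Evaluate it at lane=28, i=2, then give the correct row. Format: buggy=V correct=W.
buggy=8 correct=15

`(lane % 4) + 8*(i / 2)`[28,2]⇒8
lane 28: gr=7 (28/4), th=0 (28%4)
i=2: r=7+8=15, c=0*2+0=0
row: 8 vs 15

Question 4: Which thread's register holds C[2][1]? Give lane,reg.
8,1

r=2⇒gr=2,Rb=0  c=1⇒th=0,odd=1
L=2*4+0=8  i=0*2+1=1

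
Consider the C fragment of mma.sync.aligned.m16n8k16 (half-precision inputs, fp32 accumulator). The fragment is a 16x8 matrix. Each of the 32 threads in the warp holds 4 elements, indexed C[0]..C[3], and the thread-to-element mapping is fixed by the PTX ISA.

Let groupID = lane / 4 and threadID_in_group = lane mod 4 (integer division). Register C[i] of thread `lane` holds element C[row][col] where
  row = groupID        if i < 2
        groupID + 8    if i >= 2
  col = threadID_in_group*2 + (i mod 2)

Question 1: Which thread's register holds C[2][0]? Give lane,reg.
r: 2->gid=2,r8=0  c: 0->tid=0,i&1=0
L=2*4+0=8  i=0*2+0=0

8,0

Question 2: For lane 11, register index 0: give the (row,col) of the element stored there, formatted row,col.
L=11->g=11>>2=2, t=11&3=3
[0]->row 2+0=2  col 3·2+0=6

2,6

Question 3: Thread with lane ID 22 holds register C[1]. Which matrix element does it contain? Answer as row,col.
L=22⇒gr=22>>2=5, th=22&3=2
[1]⇒row 5+0=5  col 2·2+1=5

5,5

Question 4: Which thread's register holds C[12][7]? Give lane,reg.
r:12=>grp=4,rB=1  c:7=>tig=3,lo=1
L=4*4+3=19  i=1*2+1=3

19,3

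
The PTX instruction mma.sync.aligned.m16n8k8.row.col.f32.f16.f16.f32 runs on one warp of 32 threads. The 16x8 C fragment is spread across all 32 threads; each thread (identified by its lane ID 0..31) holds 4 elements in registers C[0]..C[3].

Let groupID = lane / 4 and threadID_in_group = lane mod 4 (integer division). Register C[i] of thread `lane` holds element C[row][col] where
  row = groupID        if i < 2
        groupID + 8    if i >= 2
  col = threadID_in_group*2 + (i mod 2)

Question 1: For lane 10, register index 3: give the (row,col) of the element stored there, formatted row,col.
10: gr=2,th=2
[3] (2+8,2*2+1) = (10,5)

10,5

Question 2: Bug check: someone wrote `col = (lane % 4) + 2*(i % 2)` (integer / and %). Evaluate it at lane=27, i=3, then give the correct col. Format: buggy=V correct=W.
`(lane % 4) + 2*(i % 2)`[27,3]->5
L=27->g=27>>2=6, t=27&3=3
[3]->row 6+8=14  col 3·2+1=7
col: 5 vs 7

buggy=5 correct=7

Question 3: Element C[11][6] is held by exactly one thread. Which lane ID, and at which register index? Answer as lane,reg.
15,2

r:11=>grp=3,rB=1  c:6=>tig=3,lo=0
L=3*4+3=15  i=1*2+0=2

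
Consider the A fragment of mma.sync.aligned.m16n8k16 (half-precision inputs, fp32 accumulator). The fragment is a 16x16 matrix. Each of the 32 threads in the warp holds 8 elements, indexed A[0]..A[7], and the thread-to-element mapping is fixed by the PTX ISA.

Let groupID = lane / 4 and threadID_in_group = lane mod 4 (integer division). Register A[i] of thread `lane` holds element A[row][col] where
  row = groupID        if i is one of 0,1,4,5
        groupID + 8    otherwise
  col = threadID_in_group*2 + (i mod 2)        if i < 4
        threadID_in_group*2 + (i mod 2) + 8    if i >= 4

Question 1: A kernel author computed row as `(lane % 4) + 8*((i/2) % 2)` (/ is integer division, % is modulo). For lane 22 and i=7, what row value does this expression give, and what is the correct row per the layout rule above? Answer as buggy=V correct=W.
`(lane % 4) + 8*((i/2) % 2)`[22,7]⇒10
lane 22: gr=5 (22/4), th=2 (22%4)
i=7: r=5+8=13, c=2*2+1+8=13
row: 10 vs 13

buggy=10 correct=13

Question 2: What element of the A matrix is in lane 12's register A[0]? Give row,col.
3,0

12: G=3,T=0
[0] (3+0,0*2+0+0) = (3,0)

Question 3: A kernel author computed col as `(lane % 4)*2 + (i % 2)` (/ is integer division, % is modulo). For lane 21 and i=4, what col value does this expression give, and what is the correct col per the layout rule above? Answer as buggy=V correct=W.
buggy=2 correct=10

`(lane % 4)*2 + (i % 2)`[21,4]→2
L=21→G=21>>2=5, T=21&3=1
[4]→row 5+0=5  col 1·2+0+8=10
col: 2 vs 10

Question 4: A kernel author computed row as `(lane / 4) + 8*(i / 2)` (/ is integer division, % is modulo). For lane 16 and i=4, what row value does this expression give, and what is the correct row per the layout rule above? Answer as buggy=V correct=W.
buggy=20 correct=4

`(lane / 4) + 8*(i / 2)`[16,4]→20
L=16→G=16>>2=4, T=16&3=0
[4]→row 4+0=4  col 0·2+0+8=8
row: 20 vs 4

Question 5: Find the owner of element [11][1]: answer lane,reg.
r: 11->gid=3,r8=1  c: 1->c8=0,tid=0,i&1=1
L=3*4+0=12  i=0*4+1*2+1=3

12,3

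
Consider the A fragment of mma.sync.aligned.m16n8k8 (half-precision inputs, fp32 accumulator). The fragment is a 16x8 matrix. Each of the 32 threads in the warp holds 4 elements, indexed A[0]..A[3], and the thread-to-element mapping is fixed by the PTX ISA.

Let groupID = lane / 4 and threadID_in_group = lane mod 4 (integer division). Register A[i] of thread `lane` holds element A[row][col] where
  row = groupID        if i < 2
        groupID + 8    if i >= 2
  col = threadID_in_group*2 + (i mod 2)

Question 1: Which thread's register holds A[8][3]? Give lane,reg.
r=8->g=0,rb=1  c=3->t=1,b0=1
L=0*4+1=1  i=1*2+1=3

1,3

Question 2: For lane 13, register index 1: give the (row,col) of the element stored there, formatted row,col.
lane 13->13/4=3, 13 mod 4=1
i=1  r:3+0->3  c:2·1+1->3

3,3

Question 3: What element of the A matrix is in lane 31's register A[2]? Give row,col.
lane 31⇒31/4=7, 31 mod 4=3
i=2  r:7+8⇒15  c:2·3+0⇒6

15,6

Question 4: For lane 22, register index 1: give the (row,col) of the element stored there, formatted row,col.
5,5

22: gid=5,tid=2
[1] (5+0,2*2+1) = (5,5)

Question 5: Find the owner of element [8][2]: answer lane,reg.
1,2

r=8⇒gr=0,Rb=1  c=2⇒th=1,odd=0
L=0*4+1=1  i=1*2+0=2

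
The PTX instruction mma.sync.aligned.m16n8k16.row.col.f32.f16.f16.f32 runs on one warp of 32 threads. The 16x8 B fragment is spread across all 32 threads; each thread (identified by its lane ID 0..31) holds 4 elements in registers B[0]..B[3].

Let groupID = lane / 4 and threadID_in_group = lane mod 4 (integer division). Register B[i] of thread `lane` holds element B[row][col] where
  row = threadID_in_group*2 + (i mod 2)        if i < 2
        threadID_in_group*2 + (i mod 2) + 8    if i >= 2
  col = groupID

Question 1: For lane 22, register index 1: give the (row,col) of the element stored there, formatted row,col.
L=22->g=22>>2=5, t=22&3=2
[1]->row 2·2+1+0=5  col g=5

5,5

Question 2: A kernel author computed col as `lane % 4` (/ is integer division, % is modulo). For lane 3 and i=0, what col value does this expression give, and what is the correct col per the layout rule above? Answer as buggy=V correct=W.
`lane % 4`[3,0]⇒3
lane 3⇒3/4=0, 3 mod 4=3
i=0  r:2·3+0+0⇒6  c:0
col: 3 vs 0

buggy=3 correct=0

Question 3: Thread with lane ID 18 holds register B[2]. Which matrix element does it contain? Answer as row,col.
18: gr=4,th=2
[2] (2*2+0+8,4) = (12,4)

12,4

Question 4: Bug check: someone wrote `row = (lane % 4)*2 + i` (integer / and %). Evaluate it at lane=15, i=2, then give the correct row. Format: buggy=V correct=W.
`(lane % 4)*2 + i`[15,2]->8
lane 15->15/4=3, 15 mod 4=3
i=2  r:2·3+0+8->14  c:3
row: 8 vs 14

buggy=8 correct=14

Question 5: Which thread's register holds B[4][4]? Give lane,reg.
18,0

c=4→G=4  r=4→rhi=0,T=2,p=0
L=4*4+2=18  i=0*2+0=0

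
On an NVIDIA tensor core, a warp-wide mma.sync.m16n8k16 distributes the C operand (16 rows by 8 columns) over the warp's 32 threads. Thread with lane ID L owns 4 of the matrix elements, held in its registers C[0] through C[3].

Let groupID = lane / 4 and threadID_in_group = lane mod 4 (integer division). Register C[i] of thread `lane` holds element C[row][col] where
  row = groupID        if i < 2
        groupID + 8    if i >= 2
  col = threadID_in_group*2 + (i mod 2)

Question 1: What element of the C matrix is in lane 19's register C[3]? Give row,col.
L=19->g=19>>2=4, t=19&3=3
[3]->row 4+8=12  col 3·2+1=7

12,7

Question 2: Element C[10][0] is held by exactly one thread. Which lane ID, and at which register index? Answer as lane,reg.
8,2

r: 10->gid=2,r8=1  c: 0->tid=0,i&1=0
L=2*4+0=8  i=1*2+0=2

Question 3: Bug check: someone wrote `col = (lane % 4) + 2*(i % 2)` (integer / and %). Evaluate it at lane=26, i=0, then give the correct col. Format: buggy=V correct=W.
buggy=2 correct=4

`(lane % 4) + 2*(i % 2)`[26,0]⇒2
L=26⇒gr=26>>2=6, th=26&3=2
[0]⇒row 6+0=6  col 2·2+0=4
col: 2 vs 4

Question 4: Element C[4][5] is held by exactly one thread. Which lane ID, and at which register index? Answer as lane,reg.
18,1

r=4->g=4,rb=0  c=5->t=2,b0=1
L=4*4+2=18  i=0*2+1=1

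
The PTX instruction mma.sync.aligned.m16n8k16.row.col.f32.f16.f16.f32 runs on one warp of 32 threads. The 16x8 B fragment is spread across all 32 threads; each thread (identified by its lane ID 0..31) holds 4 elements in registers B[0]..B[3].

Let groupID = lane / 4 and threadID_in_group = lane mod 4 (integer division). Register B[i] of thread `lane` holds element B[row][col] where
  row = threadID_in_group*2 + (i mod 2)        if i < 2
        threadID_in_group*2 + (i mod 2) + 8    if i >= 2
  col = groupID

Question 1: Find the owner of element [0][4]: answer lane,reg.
c: 4->gid=4  r: 0->r8=0,tid=0,i&1=0
L=4*4+0=16  i=0*2+0=0

16,0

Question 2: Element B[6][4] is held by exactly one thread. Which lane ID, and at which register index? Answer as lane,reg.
c:4=>grp=4  r:6=>rB=0,tig=3,lo=0
L=4*4+3=19  i=0*2+0=0

19,0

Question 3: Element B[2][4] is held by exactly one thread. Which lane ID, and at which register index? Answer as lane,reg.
c=4->g=4  r=2->rb=0,t=1,b0=0
L=4*4+1=17  i=0*2+0=0

17,0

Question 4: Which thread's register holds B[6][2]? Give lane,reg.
11,0

c:2=>grp=2  r:6=>rB=0,tig=3,lo=0
L=2*4+3=11  i=0*2+0=0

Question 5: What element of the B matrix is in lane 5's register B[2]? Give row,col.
lane 5->5/4=1, 5 mod 4=1
i=2  r:2·1+0+8->10  c:1

10,1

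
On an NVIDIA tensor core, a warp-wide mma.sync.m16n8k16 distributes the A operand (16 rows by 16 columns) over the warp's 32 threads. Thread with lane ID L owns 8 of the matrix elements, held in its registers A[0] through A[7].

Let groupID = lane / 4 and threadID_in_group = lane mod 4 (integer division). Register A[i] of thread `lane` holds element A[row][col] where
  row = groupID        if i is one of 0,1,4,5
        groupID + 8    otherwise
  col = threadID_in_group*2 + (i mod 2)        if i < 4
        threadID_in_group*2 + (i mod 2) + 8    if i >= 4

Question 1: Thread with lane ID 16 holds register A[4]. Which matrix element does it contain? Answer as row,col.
L=16=>grp=16>>2=4, tig=16&3=0
[4]=>row 4+0=4  col 0·2+0+8=8

4,8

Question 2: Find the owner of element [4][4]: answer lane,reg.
18,0

r: 4->gid=4,r8=0  c: 4->c8=0,tid=2,i&1=0
L=4*4+2=18  i=0*4+0*2+0=0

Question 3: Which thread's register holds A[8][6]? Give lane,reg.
r=8->g=0,rb=1  c=6->cb=0,t=3,b0=0
L=0*4+3=3  i=0*4+1*2+0=2

3,2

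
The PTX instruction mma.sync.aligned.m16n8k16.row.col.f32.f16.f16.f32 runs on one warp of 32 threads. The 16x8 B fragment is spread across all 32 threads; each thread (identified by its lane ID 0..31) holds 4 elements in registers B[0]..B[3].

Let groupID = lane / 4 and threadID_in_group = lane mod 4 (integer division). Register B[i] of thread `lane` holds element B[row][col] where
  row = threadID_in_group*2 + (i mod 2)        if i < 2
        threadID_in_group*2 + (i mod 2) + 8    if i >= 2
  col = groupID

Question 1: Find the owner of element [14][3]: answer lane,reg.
15,2

c=3⇒gr=3  r=14⇒Rb=1,th=3,odd=0
L=3*4+3=15  i=1*2+0=2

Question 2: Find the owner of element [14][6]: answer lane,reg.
c=6→G=6  r=14→rhi=1,T=3,p=0
L=6*4+3=27  i=1*2+0=2

27,2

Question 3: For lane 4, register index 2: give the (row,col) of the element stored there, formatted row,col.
8,1

lane 4->4/4=1, 4 mod 4=0
i=2  r:2·0+0+8->8  c:1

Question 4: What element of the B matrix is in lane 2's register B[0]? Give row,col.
4,0

2: g=0,t=2
[0] (2*2+0+0,0) = (4,0)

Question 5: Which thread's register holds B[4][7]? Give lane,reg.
c=7⇒gr=7  r=4⇒Rb=0,th=2,odd=0
L=7*4+2=30  i=0*2+0=0

30,0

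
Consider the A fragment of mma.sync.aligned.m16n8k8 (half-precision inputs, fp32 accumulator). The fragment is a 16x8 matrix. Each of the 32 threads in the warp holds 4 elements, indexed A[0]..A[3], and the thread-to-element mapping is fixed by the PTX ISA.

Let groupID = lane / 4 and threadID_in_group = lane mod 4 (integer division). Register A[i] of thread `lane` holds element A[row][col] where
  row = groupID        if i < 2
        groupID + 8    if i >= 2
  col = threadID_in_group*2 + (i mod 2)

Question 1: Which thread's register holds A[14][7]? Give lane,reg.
27,3

r:14=>grp=6,rB=1  c:7=>tig=3,lo=1
L=6*4+3=27  i=1*2+1=3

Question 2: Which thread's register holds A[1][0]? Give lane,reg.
4,0

r=1→G=1,rhi=0  c=0→T=0,p=0
L=1*4+0=4  i=0*2+0=0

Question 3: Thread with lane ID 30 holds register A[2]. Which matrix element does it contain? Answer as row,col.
lane 30=>30/4=7, 30 mod 4=2
i=2  r:7+8=>15  c:2·2+0=>4

15,4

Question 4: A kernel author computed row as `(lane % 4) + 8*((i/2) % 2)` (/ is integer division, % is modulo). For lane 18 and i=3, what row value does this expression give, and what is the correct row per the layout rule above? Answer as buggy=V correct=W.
buggy=10 correct=12

`(lane % 4) + 8*((i/2) % 2)`[18,3]→10
lane 18→18/4=4, 18 mod 4=2
i=3  r:4+8→12  c:2·2+1→5
row: 10 vs 12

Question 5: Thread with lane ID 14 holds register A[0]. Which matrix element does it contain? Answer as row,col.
3,4

lane 14->14/4=3, 14 mod 4=2
i=0  r:3+0->3  c:2·2+0->4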